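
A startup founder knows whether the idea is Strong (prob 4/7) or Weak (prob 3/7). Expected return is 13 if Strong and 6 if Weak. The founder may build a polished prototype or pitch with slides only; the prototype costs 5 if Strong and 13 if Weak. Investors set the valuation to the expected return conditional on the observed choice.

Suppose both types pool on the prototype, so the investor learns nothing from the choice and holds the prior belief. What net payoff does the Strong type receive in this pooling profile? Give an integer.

5

Pooled valuation = 4/7·13 + 3/7·6 = 10.
Strong pays cost 5 for the prototype, so net payoff = 10 − 5 = 5.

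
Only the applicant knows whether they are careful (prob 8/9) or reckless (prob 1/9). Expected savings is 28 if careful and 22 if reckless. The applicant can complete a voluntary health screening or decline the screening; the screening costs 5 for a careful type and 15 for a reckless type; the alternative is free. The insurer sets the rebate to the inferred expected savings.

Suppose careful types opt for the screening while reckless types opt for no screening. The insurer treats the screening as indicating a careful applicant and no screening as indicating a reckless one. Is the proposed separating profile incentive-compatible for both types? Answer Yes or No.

Yes

Under these beliefs, the screening earns rebate 28 and no screening earns rebate 22.
careful: the screening nets 28 − 5 = 23; no screening nets 22. careful prefers the screening.
reckless: the screening nets 28 − 15 = 13; no screening nets 22. reckless prefers no screening.
Neither type deviates, so the separating profile is an equilibrium.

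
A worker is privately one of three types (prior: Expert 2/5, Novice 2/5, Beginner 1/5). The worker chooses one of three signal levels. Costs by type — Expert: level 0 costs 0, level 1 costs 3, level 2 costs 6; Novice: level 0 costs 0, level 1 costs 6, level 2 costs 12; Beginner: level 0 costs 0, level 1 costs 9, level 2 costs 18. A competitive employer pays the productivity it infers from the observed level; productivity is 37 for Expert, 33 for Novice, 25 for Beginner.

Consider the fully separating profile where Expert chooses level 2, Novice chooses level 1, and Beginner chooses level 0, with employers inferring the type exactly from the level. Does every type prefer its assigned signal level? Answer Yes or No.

Separating wages: level 2 → 37, level 1 → 33, level 0 → 25.
Expert (assigned level 2): level 0: 25 − 0 = 25; level 1: 33 − 3 = 30; level 2: 37 − 6 = 31. Expert stays.
Novice (assigned level 1): level 0: 25 − 0 = 25; level 1: 33 − 6 = 27; level 2: 37 − 12 = 25. Novice stays.
Beginner (assigned level 0): level 0: 25 − 0 = 25; level 1: 33 − 9 = 24; level 2: 37 − 18 = 19. Beginner stays.
Every type prefers its assigned level; separation holds.

Yes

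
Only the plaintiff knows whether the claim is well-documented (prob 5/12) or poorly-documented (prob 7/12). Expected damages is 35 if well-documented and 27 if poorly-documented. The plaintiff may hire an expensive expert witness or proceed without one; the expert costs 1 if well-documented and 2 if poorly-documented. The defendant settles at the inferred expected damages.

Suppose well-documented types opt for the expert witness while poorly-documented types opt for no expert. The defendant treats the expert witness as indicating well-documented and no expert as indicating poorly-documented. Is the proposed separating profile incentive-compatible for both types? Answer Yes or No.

Under these beliefs, the expert witness earns settlement 35 and no expert earns settlement 27.
well-documented: the expert witness nets 35 − 1 = 34; no expert nets 27. well-documented prefers the expert witness.
poorly-documented: the expert witness nets 35 − 2 = 33; no expert nets 27. poorly-documented would deviate to the expert witness.
poorly-documented has a profitable deviation, so the profile is not an equilibrium.

No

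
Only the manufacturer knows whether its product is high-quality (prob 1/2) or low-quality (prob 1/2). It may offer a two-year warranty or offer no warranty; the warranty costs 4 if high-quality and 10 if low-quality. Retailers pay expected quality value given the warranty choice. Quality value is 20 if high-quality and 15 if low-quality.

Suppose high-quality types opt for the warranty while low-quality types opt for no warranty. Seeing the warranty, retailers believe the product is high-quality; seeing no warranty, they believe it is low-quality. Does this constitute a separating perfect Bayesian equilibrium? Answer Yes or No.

Under these beliefs, the warranty earns price 20 and no warranty earns price 15.
high-quality: the warranty nets 20 − 4 = 16; no warranty nets 15. high-quality prefers the warranty.
low-quality: the warranty nets 20 − 10 = 10; no warranty nets 15. low-quality prefers no warranty.
Neither type deviates, so the separating profile is an equilibrium.

Yes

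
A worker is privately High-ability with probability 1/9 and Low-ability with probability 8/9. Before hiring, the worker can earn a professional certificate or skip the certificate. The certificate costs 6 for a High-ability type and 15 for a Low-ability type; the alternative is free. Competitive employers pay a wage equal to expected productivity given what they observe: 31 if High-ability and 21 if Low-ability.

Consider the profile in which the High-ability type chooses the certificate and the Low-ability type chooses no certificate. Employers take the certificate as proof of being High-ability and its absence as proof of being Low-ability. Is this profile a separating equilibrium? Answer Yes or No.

Under these beliefs, the certificate earns wage 31 and no certificate earns wage 21.
High-ability: the certificate nets 31 − 6 = 25; no certificate nets 21. High-ability prefers the certificate.
Low-ability: the certificate nets 31 − 15 = 16; no certificate nets 21. Low-ability prefers no certificate.
Neither type deviates, so the separating profile is an equilibrium.

Yes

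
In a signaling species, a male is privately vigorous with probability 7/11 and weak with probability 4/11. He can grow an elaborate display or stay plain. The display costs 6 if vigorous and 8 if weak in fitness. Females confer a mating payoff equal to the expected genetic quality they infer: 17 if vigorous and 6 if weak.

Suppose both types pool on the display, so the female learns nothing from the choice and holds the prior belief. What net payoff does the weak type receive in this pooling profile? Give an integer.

5

Pooled mating payoff = 7/11·17 + 4/11·6 = 13.
weak pays cost 8 for the display, so net payoff = 13 − 8 = 5.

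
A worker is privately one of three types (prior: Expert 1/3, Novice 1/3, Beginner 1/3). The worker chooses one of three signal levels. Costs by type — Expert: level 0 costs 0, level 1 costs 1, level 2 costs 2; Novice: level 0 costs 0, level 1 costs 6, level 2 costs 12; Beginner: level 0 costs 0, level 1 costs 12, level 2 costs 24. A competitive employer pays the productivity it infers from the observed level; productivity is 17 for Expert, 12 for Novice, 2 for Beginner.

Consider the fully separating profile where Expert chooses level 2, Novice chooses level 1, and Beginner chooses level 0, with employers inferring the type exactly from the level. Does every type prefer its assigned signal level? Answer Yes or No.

Yes

Separating wages: level 2 → 17, level 1 → 12, level 0 → 2.
Expert (assigned level 2): level 0: 2 − 0 = 2; level 1: 12 − 1 = 11; level 2: 17 − 2 = 15. Expert stays.
Novice (assigned level 1): level 0: 2 − 0 = 2; level 1: 12 − 6 = 6; level 2: 17 − 12 = 5. Novice stays.
Beginner (assigned level 0): level 0: 2 − 0 = 2; level 1: 12 − 12 = 0; level 2: 17 − 24 = -7. Beginner stays.
Every type prefers its assigned level; separation holds.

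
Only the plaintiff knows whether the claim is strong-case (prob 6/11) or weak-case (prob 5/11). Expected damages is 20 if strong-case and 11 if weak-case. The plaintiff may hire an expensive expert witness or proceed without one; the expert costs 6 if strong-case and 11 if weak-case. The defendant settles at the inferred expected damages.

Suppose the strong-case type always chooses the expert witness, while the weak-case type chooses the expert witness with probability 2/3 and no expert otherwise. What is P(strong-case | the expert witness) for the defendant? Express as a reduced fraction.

P(the expert witness) = (6/11)·1 + (5/11)·(2/3) = 28/33.
By Bayes' rule, P(strong-case | the expert witness) = (6/11) / (28/33) = 9/14.

9/14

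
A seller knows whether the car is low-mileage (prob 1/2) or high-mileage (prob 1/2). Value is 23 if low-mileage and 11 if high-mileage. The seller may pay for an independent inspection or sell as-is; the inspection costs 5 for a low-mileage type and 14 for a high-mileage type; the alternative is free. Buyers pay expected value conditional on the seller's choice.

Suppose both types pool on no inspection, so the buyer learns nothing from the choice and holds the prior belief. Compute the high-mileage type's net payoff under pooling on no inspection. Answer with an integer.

Pooled price = 1/2·23 + 1/2·11 = 17.
high-mileage pays no cost for no inspection, so net payoff = 17.

17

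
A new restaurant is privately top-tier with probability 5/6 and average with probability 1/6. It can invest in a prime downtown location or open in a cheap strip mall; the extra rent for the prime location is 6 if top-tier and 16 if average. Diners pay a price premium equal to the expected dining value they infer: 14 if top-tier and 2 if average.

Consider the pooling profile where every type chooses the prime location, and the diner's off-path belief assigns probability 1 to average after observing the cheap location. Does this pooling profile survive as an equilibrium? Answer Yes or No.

On path, the diner holds the prior and pays 5/6·14 + 1/6·2 = 12. Off path (the cheap location), believing average, it pays 2.
top-tier: the prime location nets 12 − 6 = 6; the cheap location nets 2. top-tier stays.
average: the prime location nets 12 − 16 = -4; the cheap location nets 2. average would deviate.
A type deviates, so pooling fails.

No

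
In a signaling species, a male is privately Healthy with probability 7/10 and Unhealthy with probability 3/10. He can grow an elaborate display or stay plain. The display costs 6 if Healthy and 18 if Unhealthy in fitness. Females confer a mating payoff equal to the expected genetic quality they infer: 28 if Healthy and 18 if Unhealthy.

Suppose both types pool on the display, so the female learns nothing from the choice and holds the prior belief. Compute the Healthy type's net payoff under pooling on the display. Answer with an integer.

19

Pooled mating payoff = 7/10·28 + 3/10·18 = 25.
Healthy pays cost 6 for the display, so net payoff = 25 − 6 = 19.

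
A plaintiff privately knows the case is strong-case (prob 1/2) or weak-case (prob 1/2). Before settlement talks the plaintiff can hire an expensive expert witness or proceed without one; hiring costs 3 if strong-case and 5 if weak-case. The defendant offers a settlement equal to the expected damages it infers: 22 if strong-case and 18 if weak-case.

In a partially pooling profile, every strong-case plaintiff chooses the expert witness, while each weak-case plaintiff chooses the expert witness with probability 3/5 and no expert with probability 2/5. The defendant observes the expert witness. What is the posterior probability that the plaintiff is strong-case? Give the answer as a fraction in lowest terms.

P(the expert witness) = (1/2)·1 + (1/2)·(3/5) = 4/5.
By Bayes' rule, P(strong-case | the expert witness) = (1/2) / (4/5) = 5/8.

5/8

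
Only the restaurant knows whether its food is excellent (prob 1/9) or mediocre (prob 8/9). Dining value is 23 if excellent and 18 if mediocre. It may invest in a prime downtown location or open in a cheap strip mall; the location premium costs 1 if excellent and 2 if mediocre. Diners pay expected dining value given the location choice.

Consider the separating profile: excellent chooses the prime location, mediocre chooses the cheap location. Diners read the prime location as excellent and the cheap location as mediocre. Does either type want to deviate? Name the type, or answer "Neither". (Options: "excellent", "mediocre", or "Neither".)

mediocre

The prime location pays 23; the cheap location pays 18.
excellent: assigned the prime location, nets 23 − 1 = 22; deviating to the cheap location nets 18.
mediocre: assigned the cheap location, nets 18; deviating to the prime location nets 23 − 2 = 21.
The mediocre type gains 3 by deviating.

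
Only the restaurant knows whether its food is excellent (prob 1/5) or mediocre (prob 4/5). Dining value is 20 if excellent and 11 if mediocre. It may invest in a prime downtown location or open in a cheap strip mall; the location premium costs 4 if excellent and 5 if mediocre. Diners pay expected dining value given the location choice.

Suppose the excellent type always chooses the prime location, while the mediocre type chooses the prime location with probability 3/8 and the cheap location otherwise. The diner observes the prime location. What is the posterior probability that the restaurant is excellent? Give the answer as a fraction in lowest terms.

2/5

P(the prime location) = (1/5)·1 + (4/5)·(3/8) = 1/2.
By Bayes' rule, P(excellent | the prime location) = (1/5) / (1/2) = 2/5.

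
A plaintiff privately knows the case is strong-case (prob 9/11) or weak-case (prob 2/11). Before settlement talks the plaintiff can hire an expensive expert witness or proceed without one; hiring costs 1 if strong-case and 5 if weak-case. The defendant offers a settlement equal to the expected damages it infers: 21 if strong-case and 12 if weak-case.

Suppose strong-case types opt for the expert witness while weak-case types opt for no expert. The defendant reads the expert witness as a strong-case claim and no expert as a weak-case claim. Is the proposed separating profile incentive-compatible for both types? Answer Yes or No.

No

Under these beliefs, the expert witness earns settlement 21 and no expert earns settlement 12.
strong-case: the expert witness nets 21 − 1 = 20; no expert nets 12. strong-case prefers the expert witness.
weak-case: the expert witness nets 21 − 5 = 16; no expert nets 12. weak-case would deviate to the expert witness.
weak-case has a profitable deviation, so the profile is not an equilibrium.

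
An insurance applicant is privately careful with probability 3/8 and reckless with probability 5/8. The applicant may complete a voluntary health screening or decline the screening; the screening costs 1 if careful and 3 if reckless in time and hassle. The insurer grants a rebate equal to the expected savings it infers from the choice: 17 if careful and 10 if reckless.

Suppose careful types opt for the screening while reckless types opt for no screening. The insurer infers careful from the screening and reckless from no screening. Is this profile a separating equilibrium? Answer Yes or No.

No

Under these beliefs, the screening earns rebate 17 and no screening earns rebate 10.
careful: the screening nets 17 − 1 = 16; no screening nets 10. careful prefers the screening.
reckless: the screening nets 17 − 3 = 14; no screening nets 10. reckless would deviate to the screening.
reckless has a profitable deviation, so the profile is not an equilibrium.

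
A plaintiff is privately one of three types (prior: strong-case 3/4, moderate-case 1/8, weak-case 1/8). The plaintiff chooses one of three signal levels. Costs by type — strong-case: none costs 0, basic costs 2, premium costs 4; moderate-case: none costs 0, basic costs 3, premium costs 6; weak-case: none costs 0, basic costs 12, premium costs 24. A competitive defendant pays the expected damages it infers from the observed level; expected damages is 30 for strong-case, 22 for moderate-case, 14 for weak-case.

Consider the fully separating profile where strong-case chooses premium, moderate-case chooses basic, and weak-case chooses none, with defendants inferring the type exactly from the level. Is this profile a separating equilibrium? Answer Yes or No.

Separating settlements: premium → 30, basic → 22, none → 14.
strong-case (assigned premium): none: 14 − 0 = 14; basic: 22 − 2 = 20; premium: 30 − 4 = 26. strong-case stays.
moderate-case (assigned basic): none: 14 − 0 = 14; basic: 22 − 3 = 19; premium: 30 − 6 = 24. moderate-case prefers premium.
weak-case (assigned none): none: 14 − 0 = 14; basic: 22 − 12 = 10; premium: 30 − 24 = 6. weak-case stays.
At least one type deviates; the separating profile fails.

No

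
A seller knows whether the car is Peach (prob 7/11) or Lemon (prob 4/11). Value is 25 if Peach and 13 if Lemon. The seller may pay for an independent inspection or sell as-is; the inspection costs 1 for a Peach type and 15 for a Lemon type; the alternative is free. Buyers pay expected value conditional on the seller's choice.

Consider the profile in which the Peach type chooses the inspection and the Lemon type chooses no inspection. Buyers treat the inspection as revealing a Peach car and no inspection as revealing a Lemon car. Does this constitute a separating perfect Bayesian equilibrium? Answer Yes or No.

Under these beliefs, the inspection earns price 25 and no inspection earns price 13.
Peach: the inspection nets 25 − 1 = 24; no inspection nets 13. Peach prefers the inspection.
Lemon: the inspection nets 25 − 15 = 10; no inspection nets 13. Lemon prefers no inspection.
Neither type deviates, so the separating profile is an equilibrium.

Yes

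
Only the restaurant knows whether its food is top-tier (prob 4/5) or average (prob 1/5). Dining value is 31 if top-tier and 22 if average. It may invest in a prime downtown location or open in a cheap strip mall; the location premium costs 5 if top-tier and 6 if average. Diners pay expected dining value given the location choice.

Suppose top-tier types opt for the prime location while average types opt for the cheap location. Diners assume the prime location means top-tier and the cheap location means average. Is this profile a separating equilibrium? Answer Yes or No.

Under these beliefs, the prime location earns price premium 31 and the cheap location earns price premium 22.
top-tier: the prime location nets 31 − 5 = 26; the cheap location nets 22. top-tier prefers the prime location.
average: the prime location nets 31 − 6 = 25; the cheap location nets 22. average would deviate to the prime location.
average has a profitable deviation, so the profile is not an equilibrium.

No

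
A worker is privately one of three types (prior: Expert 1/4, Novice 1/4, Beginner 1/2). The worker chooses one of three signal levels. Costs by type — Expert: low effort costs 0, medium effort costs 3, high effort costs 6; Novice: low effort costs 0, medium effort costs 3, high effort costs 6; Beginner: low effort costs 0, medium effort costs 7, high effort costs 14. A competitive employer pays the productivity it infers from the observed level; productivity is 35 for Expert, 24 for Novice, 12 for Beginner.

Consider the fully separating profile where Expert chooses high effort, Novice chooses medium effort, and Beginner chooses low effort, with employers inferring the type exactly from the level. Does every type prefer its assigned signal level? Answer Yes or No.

Separating wages: high effort → 35, medium effort → 24, low effort → 12.
Expert (assigned high effort): low effort: 12 − 0 = 12; medium effort: 24 − 3 = 21; high effort: 35 − 6 = 29. Expert stays.
Novice (assigned medium effort): low effort: 12 − 0 = 12; medium effort: 24 − 3 = 21; high effort: 35 − 6 = 29. Novice prefers high effort.
Beginner (assigned low effort): low effort: 12 − 0 = 12; medium effort: 24 − 7 = 17; high effort: 35 − 14 = 21. Beginner prefers high effort.
At least one type deviates; the separating profile fails.

No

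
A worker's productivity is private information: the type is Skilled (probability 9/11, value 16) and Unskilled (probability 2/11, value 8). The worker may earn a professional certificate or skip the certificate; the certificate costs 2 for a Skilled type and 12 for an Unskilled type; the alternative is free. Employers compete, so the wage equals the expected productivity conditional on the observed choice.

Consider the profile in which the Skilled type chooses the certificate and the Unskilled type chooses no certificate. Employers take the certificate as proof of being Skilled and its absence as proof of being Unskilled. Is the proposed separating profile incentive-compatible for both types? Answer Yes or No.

Yes

Under these beliefs, the certificate earns wage 16 and no certificate earns wage 8.
Skilled: the certificate nets 16 − 2 = 14; no certificate nets 8. Skilled prefers the certificate.
Unskilled: the certificate nets 16 − 12 = 4; no certificate nets 8. Unskilled prefers no certificate.
Neither type deviates, so the separating profile is an equilibrium.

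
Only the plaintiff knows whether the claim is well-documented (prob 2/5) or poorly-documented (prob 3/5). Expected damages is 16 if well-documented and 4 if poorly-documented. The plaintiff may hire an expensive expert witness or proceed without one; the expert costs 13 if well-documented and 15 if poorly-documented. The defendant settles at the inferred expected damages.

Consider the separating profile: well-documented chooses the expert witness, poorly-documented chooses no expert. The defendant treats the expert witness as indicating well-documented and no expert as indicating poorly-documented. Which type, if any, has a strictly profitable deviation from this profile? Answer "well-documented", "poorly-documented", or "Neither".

The expert witness pays 16; no expert pays 4.
well-documented: assigned the expert witness, nets 16 − 13 = 3; deviating to no expert nets 4.
poorly-documented: assigned no expert, nets 4; deviating to the expert witness nets 16 − 15 = 1.
The well-documented type gains 1 by deviating.

well-documented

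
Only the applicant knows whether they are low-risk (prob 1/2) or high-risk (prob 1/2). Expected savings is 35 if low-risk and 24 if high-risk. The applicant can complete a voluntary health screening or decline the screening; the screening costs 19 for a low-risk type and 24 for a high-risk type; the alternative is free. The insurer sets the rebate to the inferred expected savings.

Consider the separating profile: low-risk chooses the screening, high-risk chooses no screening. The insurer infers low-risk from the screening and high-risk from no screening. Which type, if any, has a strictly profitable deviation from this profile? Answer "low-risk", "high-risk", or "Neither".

low-risk

The screening pays 35; no screening pays 24.
low-risk: assigned the screening, nets 35 − 19 = 16; deviating to no screening nets 24.
high-risk: assigned no screening, nets 24; deviating to the screening nets 35 − 24 = 11.
The low-risk type gains 8 by deviating.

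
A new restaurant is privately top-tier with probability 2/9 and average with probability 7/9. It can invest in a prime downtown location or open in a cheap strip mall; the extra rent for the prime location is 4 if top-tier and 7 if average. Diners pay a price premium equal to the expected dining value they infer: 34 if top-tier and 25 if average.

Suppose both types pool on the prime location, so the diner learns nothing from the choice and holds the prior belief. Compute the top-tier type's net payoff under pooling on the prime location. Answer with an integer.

Pooled price premium = 2/9·34 + 7/9·25 = 27.
top-tier pays cost 4 for the prime location, so net payoff = 27 − 4 = 23.

23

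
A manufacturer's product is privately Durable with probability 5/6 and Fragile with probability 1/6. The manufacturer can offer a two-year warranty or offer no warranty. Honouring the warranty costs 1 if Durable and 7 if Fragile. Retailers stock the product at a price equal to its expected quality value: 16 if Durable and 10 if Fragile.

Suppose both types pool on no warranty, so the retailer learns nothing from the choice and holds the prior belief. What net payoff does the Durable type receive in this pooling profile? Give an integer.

Pooled price = 5/6·16 + 1/6·10 = 15.
Durable pays no cost for no warranty, so net payoff = 15.

15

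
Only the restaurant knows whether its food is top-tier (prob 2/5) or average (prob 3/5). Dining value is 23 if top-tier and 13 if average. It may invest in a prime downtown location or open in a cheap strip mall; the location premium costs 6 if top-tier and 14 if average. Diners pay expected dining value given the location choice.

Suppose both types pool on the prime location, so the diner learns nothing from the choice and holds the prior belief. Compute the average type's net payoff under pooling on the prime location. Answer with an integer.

3

Pooled price premium = 2/5·23 + 3/5·13 = 17.
average pays cost 14 for the prime location, so net payoff = 17 − 14 = 3.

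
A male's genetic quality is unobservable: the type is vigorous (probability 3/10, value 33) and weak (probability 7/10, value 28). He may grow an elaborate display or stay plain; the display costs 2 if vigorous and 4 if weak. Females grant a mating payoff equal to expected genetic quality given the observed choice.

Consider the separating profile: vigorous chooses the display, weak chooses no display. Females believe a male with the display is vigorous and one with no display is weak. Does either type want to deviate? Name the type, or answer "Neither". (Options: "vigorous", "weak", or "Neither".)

The display pays 33; no display pays 28.
vigorous: assigned the display, nets 33 − 2 = 31; deviating to no display nets 28.
weak: assigned no display, nets 28; deviating to the display nets 33 − 4 = 29.
The weak type gains 1 by deviating.

weak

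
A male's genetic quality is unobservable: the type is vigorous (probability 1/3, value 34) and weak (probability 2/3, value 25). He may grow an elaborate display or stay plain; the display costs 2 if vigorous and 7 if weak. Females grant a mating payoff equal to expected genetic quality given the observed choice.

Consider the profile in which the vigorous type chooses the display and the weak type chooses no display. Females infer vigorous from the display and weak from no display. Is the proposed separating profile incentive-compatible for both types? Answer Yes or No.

Under these beliefs, the display earns mating payoff 34 and no display earns mating payoff 25.
vigorous: the display nets 34 − 2 = 32; no display nets 25. vigorous prefers the display.
weak: the display nets 34 − 7 = 27; no display nets 25. weak would deviate to the display.
weak has a profitable deviation, so the profile is not an equilibrium.

No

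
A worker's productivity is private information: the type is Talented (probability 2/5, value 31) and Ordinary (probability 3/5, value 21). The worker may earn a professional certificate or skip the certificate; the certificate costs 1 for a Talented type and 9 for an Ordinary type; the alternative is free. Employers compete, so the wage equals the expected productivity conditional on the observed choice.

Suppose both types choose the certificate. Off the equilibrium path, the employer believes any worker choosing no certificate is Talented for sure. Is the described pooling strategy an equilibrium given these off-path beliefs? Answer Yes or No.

On path, the employer holds the prior and pays 2/5·31 + 3/5·21 = 25. Off path (no certificate), believing Talented, it pays 31.
Talented: the certificate nets 25 − 1 = 24; no certificate nets 31. Talented would deviate.
Ordinary: the certificate nets 25 − 9 = 16; no certificate nets 31. Ordinary would deviate.
A type deviates, so pooling fails.

No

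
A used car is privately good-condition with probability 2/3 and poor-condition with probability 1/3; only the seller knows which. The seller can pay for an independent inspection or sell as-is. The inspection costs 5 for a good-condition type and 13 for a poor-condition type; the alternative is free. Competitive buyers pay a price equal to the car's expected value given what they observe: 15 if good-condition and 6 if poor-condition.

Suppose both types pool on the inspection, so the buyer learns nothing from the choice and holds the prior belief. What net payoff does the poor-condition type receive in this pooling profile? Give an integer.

-1

Pooled price = 2/3·15 + 1/3·6 = 12.
poor-condition pays cost 13 for the inspection, so net payoff = 12 − 13 = -1.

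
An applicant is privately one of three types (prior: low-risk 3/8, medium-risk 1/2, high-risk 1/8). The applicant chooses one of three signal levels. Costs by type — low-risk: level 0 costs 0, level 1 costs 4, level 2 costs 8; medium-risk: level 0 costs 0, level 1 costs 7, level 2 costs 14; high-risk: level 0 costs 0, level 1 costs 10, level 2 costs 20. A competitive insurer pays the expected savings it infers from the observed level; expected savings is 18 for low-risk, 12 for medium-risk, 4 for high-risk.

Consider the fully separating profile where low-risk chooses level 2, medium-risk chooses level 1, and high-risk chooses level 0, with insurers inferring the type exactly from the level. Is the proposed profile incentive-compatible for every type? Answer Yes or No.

Separating rebates: level 2 → 18, level 1 → 12, level 0 → 4.
low-risk (assigned level 2): level 0: 4 − 0 = 4; level 1: 12 − 4 = 8; level 2: 18 − 8 = 10. low-risk stays.
medium-risk (assigned level 1): level 0: 4 − 0 = 4; level 1: 12 − 7 = 5; level 2: 18 − 14 = 4. medium-risk stays.
high-risk (assigned level 0): level 0: 4 − 0 = 4; level 1: 12 − 10 = 2; level 2: 18 − 20 = -2. high-risk stays.
Every type prefers its assigned level; separation holds.

Yes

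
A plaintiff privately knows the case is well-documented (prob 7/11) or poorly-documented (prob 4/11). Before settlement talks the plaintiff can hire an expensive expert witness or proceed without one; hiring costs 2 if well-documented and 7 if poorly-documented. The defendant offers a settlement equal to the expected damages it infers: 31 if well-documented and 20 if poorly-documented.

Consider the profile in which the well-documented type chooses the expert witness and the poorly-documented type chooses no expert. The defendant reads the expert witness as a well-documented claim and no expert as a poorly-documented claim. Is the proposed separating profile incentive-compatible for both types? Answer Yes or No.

No

Under these beliefs, the expert witness earns settlement 31 and no expert earns settlement 20.
well-documented: the expert witness nets 31 − 2 = 29; no expert nets 20. well-documented prefers the expert witness.
poorly-documented: the expert witness nets 31 − 7 = 24; no expert nets 20. poorly-documented would deviate to the expert witness.
poorly-documented has a profitable deviation, so the profile is not an equilibrium.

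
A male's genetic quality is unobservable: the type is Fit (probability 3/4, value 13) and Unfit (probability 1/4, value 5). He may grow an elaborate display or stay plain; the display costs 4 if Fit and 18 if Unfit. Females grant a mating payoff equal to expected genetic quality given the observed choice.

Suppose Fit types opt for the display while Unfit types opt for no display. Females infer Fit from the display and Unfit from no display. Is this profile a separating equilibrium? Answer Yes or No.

Yes

Under these beliefs, the display earns mating payoff 13 and no display earns mating payoff 5.
Fit: the display nets 13 − 4 = 9; no display nets 5. Fit prefers the display.
Unfit: the display nets 13 − 18 = -5; no display nets 5. Unfit prefers no display.
Neither type deviates, so the separating profile is an equilibrium.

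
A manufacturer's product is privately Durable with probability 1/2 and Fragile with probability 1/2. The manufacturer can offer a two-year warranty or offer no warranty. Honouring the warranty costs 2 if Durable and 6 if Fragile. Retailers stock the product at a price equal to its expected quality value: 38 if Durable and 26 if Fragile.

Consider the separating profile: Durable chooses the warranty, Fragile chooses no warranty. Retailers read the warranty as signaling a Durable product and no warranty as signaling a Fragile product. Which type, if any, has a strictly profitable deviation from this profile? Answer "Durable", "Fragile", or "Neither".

The warranty pays 38; no warranty pays 26.
Durable: assigned the warranty, nets 38 − 2 = 36; deviating to no warranty nets 26.
Fragile: assigned no warranty, nets 26; deviating to the warranty nets 38 − 6 = 32.
The Fragile type gains 6 by deviating.

Fragile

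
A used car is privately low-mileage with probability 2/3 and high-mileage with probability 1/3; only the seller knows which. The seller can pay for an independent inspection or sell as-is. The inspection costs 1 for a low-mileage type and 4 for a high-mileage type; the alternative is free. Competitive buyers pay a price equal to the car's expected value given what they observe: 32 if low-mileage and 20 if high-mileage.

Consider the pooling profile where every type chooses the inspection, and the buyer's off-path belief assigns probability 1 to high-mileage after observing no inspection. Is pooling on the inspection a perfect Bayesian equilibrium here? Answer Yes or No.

On path, the buyer holds the prior and pays 2/3·32 + 1/3·20 = 28. Off path (no inspection), believing high-mileage, it pays 20.
low-mileage: the inspection nets 28 − 1 = 27; no inspection nets 20. low-mileage stays.
high-mileage: the inspection nets 28 − 4 = 24; no inspection nets 20. high-mileage stays.
No type deviates, so pooling is sustained.

Yes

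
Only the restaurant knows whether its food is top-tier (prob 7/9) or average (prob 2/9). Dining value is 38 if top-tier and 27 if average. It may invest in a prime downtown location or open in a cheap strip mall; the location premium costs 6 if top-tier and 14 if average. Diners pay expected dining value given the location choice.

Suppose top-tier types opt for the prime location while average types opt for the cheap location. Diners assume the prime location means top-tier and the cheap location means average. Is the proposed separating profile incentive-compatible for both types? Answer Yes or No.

Under these beliefs, the prime location earns price premium 38 and the cheap location earns price premium 27.
top-tier: the prime location nets 38 − 6 = 32; the cheap location nets 27. top-tier prefers the prime location.
average: the prime location nets 38 − 14 = 24; the cheap location nets 27. average prefers the cheap location.
Neither type deviates, so the separating profile is an equilibrium.

Yes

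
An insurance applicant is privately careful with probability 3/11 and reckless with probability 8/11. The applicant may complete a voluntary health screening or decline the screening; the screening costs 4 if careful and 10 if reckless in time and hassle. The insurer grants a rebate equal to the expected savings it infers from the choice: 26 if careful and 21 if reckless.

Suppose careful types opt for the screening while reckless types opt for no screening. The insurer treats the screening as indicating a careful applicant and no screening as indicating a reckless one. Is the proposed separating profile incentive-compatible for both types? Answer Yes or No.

Yes

Under these beliefs, the screening earns rebate 26 and no screening earns rebate 21.
careful: the screening nets 26 − 4 = 22; no screening nets 21. careful prefers the screening.
reckless: the screening nets 26 − 10 = 16; no screening nets 21. reckless prefers no screening.
Neither type deviates, so the separating profile is an equilibrium.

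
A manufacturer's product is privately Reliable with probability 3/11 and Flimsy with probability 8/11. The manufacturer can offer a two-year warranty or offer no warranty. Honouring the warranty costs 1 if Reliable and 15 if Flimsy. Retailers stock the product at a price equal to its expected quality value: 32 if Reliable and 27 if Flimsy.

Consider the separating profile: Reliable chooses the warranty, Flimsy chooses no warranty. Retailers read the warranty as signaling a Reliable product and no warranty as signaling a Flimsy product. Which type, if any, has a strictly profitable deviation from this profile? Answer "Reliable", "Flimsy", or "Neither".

Neither

The warranty pays 32; no warranty pays 27.
Reliable: assigned the warranty, nets 32 − 1 = 31; deviating to no warranty nets 27.
Flimsy: assigned no warranty, nets 27; deviating to the warranty nets 32 − 15 = 17.
Both types strictly prefer their assigned action; no profitable deviation.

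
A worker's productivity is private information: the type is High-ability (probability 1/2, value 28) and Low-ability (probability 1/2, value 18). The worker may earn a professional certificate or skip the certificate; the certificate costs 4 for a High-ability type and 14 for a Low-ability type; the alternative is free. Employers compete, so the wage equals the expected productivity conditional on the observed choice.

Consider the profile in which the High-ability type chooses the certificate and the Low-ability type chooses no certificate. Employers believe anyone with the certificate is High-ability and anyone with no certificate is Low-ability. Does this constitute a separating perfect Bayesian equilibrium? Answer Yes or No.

Under these beliefs, the certificate earns wage 28 and no certificate earns wage 18.
High-ability: the certificate nets 28 − 4 = 24; no certificate nets 18. High-ability prefers the certificate.
Low-ability: the certificate nets 28 − 14 = 14; no certificate nets 18. Low-ability prefers no certificate.
Neither type deviates, so the separating profile is an equilibrium.

Yes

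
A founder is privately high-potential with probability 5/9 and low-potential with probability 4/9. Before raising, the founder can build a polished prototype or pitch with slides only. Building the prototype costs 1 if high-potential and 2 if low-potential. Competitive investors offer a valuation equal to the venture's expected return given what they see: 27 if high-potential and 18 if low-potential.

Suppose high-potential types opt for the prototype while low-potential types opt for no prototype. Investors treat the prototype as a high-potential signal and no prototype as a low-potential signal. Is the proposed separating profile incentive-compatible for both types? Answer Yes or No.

Under these beliefs, the prototype earns valuation 27 and no prototype earns valuation 18.
high-potential: the prototype nets 27 − 1 = 26; no prototype nets 18. high-potential prefers the prototype.
low-potential: the prototype nets 27 − 2 = 25; no prototype nets 18. low-potential would deviate to the prototype.
low-potential has a profitable deviation, so the profile is not an equilibrium.

No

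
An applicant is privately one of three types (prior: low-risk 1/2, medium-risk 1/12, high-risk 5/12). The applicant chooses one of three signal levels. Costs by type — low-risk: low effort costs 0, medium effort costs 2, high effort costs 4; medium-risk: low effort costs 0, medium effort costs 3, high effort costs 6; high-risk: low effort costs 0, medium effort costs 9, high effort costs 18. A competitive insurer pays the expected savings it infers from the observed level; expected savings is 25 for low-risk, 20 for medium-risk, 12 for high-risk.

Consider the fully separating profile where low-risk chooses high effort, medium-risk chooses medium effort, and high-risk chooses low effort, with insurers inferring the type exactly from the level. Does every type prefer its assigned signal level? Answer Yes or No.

Separating rebates: high effort → 25, medium effort → 20, low effort → 12.
low-risk (assigned high effort): low effort: 12 − 0 = 12; medium effort: 20 − 2 = 18; high effort: 25 − 4 = 21. low-risk stays.
medium-risk (assigned medium effort): low effort: 12 − 0 = 12; medium effort: 20 − 3 = 17; high effort: 25 − 6 = 19. medium-risk prefers high effort.
high-risk (assigned low effort): low effort: 12 − 0 = 12; medium effort: 20 − 9 = 11; high effort: 25 − 18 = 7. high-risk stays.
At least one type deviates; the separating profile fails.

No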